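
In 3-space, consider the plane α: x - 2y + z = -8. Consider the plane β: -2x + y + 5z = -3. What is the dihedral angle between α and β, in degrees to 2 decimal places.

cos θ = |n₁·n₂| / (|n₁||n₂|) = |1| / (√6 · √30).
θ = arccos(0.07454) ≈ 85.73°.

85.73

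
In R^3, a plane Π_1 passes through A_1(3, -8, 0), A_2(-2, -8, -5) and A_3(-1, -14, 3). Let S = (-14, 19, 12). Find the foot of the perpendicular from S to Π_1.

(4, -2, -6)

A_1A_2 = (-5, 0, -5), A_1A_3 = (-4, -6, 3); a normal to Π_1 is A_1A_2 × A_1A_3 = (-30, 35, 30).
Using A_1: Π_1 has equation -30x + 35y + 30z = -370.
Foot = S − λn with λ = (n·S − d)/|n|² = (1445 − (-370))/3025 = 3/5.
Foot = (-14, 19, 12) − (3/5)·(-30, 35, 30) = (4, -2, -6).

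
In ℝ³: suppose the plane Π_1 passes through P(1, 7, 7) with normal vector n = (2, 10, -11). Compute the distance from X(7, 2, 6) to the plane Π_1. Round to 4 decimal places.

Π_1: n·r = n·P gives 2x + 10y - 11z = -5.
n·X − d = (2)·(7) + (10)·(2) + (-11)·(6) − (-5) = -27; |n| = √225.
Distance = |-27| / √225 = 27/√225 ≈ 1.8000.

1.8000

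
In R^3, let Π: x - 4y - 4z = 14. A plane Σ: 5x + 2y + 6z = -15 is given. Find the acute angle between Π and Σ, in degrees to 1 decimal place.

54.3

cos θ = |n₁·n₂| / (|n₁||n₂|) = |-27| / (√33 · √65).
θ = arccos(0.58298) ≈ 54.3°.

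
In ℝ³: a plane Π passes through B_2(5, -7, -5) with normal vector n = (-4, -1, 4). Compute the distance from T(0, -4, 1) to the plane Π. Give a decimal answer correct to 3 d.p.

Π: n·r = n·B_2 gives -4x - y + 4z = -33.
n·T − d = (-4)·(0) + (-1)·(-4) + (4)·(1) − (-33) = 41; |n| = √33.
Distance = |41| / √33 = 41/√33 ≈ 7.137.

7.137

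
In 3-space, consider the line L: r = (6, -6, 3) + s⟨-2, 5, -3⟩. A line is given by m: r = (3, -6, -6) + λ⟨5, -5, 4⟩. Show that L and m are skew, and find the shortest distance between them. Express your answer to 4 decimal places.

6.9398

Common perpendicular direction n = (-2, 5, -3) × (5, -5, 4) = (5, -7, -15).
With w = (3, -6, -6) − (6, -6, 3) = (-3, 0, -9), w · n = 120.
Since n ≠ 0 the lines are not parallel, and w · n = 120 ≠ 0 so they do not intersect; hence they are skew.
Distance = |w · n| / |n| = |120| / √299 ≈ 6.9398.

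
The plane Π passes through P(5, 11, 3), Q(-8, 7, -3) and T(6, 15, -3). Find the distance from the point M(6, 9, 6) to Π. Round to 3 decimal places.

PQ = (-13, -4, -6), PT = (1, 4, -6); a normal to Π is PQ × PT = (48, -84, -48).
Using P: Π has equation 48x - 84y - 48z = -828.
n·M − d = (48)·(6) + (-84)·(9) + (-48)·(6) − (-828) = 72; |n| = √11664.
Distance = |72| / √11664 = 72/√11664 ≈ 0.667.

0.667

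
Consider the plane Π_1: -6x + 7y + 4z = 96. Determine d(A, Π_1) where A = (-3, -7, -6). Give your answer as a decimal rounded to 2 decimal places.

n·A − d = (-6)·(-3) + (7)·(-7) + (4)·(-6) − 96 = -151; |n| = √101.
Distance = |-151| / √101 = 151/√101 ≈ 15.03.

15.03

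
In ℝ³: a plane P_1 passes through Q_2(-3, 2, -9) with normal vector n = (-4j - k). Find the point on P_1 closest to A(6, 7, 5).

(6, -1, 3)

P_1: n·r = n·Q_2 gives -4y - z = 1.
Foot = A − λn with λ = (n·A − d)/|n|² = (-33 − 1)/17 = -2.
Foot = (6, 7, 5) − (-2)·(0, -4, -1) = (6, -1, 3).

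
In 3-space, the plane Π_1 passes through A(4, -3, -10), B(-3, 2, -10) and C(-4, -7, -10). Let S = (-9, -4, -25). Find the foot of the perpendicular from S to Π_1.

(-9, -4, -10)

AB = (-7, 5, 0), AC = (-8, -4, 0); a normal to Π_1 is AB × AC = (0, 0, 68).
Using A: Π_1 has equation 68z = -680.
Foot = S − λn with λ = (n·S − d)/|n|² = (-1700 − (-680))/4624 = -15/68.
Foot = (-9, -4, -25) − (-15/68)·(0, 0, 68) = (-9, -4, -10).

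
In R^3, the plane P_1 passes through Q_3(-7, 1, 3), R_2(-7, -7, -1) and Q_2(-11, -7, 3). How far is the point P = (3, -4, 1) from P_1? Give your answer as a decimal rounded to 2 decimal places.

Q_3R_2 = (0, -8, -4), Q_3Q_2 = (-4, -8, 0); a normal to P_1 is Q_3R_2 × Q_3Q_2 = (-32, 16, -32).
Using Q_3: P_1 has equation -32x + 16y - 32z = 144.
n·P − d = (-32)·(3) + (16)·(-4) + (-32)·(1) − 144 = -336; |n| = √2304.
Distance = |-336| / √2304 = 336/√2304 ≈ 7.00.

7.00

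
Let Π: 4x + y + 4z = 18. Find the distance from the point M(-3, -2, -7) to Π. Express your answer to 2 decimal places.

n·M − d = (4)·(-3) + (1)·(-2) + (4)·(-7) − 18 = -60; |n| = √33.
Distance = |-60| / √33 = 60/√33 ≈ 10.44.

10.44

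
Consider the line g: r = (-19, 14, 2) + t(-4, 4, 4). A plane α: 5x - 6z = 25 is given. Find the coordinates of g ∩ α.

Substitute r = (-19, 14, 2) + t(-4, 4, 4) into the plane: -107 + (-44)t = 25, so t = -3.
Intersection: (-19, 14, 2) + (-3)·(-4, 4, 4) = (-7, 2, -10).

(-7, 2, -10)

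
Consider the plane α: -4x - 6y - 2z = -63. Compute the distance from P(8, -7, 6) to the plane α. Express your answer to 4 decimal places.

8.1515

n·P − d = (-4)·(8) + (-6)·(-7) + (-2)·(6) − (-63) = 61; |n| = √56.
Distance = |61| / √56 = 61/√56 ≈ 8.1515.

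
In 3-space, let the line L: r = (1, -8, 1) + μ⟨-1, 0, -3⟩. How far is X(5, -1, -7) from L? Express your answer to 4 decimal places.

9.4340

Taking (1, -8, 1) on L with direction v = (-1, 0, -3): w = X − (1, -8, 1) = (4, 7, -8), and w × v = (-21, 20, 7).
Distance = |w × v| / |v| = √890 / √10 ≈ 9.4340.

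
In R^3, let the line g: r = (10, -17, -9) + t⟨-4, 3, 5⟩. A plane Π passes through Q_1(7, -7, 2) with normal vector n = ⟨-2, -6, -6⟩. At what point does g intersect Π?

(-2, -8, 6)

Π: n·r = n·Q_1 gives -2x - 6y - 6z = 16.
Substitute r = (10, -17, -9) + t(-4, 3, 5) into the plane: 136 + (-40)t = 16, so t = 3.
Intersection: (10, -17, -9) + 3·(-4, 3, 5) = (-2, -8, 6).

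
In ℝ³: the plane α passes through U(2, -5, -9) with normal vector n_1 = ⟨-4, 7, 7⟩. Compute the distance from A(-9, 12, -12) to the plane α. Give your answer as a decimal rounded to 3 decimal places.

α: n_1·r = n_1·U gives -4x + 7y + 7z = -106.
n·A − d = (-4)·(-9) + (7)·(12) + (7)·(-12) − (-106) = 142; |n| = √114.
Distance = |142| / √114 = 142/√114 ≈ 13.300.

13.300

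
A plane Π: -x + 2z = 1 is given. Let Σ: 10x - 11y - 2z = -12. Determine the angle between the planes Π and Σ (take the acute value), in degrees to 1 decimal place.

cos θ = |n₁·n₂| / (|n₁||n₂|) = |-14| / (√5 · √225).
θ = arccos(0.41740) ≈ 65.3°.

65.3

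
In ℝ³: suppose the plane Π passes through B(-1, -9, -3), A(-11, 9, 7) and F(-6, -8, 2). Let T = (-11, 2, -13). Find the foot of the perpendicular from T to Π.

(-1, 2, -3)

BA = (-10, 18, 10), BF = (-5, 1, 5); a normal to Π is BA × BF = (80, 0, 80).
Using B: Π has equation 80x + 80z = -320.
Foot = T − λn with λ = (n·T − d)/|n|² = (-1920 − (-320))/12800 = -1/8.
Foot = (-11, 2, -13) − (-1/8)·(80, 0, 80) = (-1, 2, -3).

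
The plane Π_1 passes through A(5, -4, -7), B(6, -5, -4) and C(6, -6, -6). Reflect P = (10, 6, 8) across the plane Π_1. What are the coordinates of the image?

(0, 2, 10)

AB = (1, -1, 3), AC = (1, -2, 1); a normal to Π_1 is AB × AC = (5, 2, -1).
Using A: Π_1 has equation 5x + 2y - z = 24.
λ = (n·P − d)/|n|² = (54 − 24)/30 = 1.
Reflection = P − 2λn = (10, 6, 8) − 2·(5, 2, -1) = (0, 2, 10).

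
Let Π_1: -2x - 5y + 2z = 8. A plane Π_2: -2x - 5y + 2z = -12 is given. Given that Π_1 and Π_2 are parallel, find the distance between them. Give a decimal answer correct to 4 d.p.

3.4816

Same normal n = (-2, -5, 2) with |n| = √33; distance = |8 − (-12)| / |n| = 20/√33 ≈ 3.4816.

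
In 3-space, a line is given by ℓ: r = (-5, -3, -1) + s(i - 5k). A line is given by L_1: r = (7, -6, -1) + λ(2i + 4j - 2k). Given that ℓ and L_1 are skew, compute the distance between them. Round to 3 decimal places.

Common perpendicular direction n = (1, 0, -5) × (2, 4, -2) = (20, -8, 4).
With w = (7, -6, -1) − (-5, -3, -1) = (12, -3, 0), w · n = 264.
Distance = |w · n| / |n| = |264| / √480 ≈ 12.050.

12.050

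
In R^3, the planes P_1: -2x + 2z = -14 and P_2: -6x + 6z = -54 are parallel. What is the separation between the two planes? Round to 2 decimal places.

Rescale P_2 by 1/3: -2x + 2z = -18. Then distance = |-14 − (-18)| / √8 ≈ 1.41.

1.41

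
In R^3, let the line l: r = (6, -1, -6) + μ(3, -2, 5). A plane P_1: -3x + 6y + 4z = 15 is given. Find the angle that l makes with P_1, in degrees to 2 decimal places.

1.19

sin θ = |n·v| / (|n||v|) = |-1| / (√61 · √38) = 0.02077.
θ ≈ 1.19°.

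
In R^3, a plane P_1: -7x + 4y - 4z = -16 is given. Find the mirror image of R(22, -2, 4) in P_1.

(-6, 14, -12)

λ = (n·R − d)/|n|² = (-178 − (-16))/81 = -2.
Reflection = R − 2λn = (22, -2, 4) − (-4)·(-7, 4, -4) = (-6, 14, -12).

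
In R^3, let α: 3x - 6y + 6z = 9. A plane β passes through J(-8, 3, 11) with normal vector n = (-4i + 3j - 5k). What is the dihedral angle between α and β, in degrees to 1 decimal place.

19.5

β: n·r = n·J gives -4x + 3y - 5z = -14.
cos θ = |n₁·n₂| / (|n₁||n₂|) = |-60| / (√81 · √50).
θ = arccos(0.94281) ≈ 19.5°.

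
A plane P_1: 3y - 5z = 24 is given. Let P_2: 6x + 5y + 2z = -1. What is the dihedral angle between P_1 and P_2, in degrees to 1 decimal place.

83.9

cos θ = |n₁·n₂| / (|n₁||n₂|) = |5| / (√34 · √65).
θ = arccos(0.10636) ≈ 83.9°.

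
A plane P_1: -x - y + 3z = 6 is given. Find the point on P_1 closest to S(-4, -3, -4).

(-5, -4, -1)

Foot = S − λn with λ = (n·S − d)/|n|² = (-5 − 6)/11 = -1.
Foot = (-4, -3, -4) − (-1)·(-1, -1, 3) = (-5, -4, -1).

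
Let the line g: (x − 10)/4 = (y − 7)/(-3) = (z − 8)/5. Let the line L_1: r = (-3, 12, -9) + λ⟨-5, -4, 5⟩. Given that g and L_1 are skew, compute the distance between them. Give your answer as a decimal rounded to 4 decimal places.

4.3191

g has direction (4, -3, 5) through (10, 7, 8).
Common perpendicular direction n = (4, -3, 5) × (-5, -4, 5) = (5, -45, -31).
With w = (-3, 12, -9) − (10, 7, 8) = (-13, 5, -17), w · n = 237.
Distance = |w · n| / |n| = |237| / √3011 ≈ 4.3191.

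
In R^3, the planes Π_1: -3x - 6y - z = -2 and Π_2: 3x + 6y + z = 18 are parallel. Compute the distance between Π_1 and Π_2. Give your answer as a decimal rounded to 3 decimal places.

Rescale Π_2 by 1/(-1): -3x - 6y - z = -18. Then distance = |-2 − (-18)| / √46 ≈ 2.359.

2.359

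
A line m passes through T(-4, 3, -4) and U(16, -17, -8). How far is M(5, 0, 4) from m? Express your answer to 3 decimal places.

A direction vector for m is U − T = (20, -20, -4).
Taking (-4, 3, -4) on m with direction v = (20, -20, -4): w = M − (-4, 3, -4) = (9, -3, 8), and w × v = (172, 196, -120).
Distance = |w × v| / |v| = √82400 / √816 ≈ 10.049.

10.049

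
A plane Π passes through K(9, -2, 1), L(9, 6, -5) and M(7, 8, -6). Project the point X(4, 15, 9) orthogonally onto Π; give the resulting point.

KL = (0, 8, -6), KM = (-2, 10, -7); a normal to Π is KL × KM = (4, 12, 16).
Using K: Π has equation 4x + 12y + 16z = 28.
Foot = X − λn with λ = (n·X − d)/|n|² = (340 − 28)/416 = 3/4.
Foot = (4, 15, 9) − (3/4)·(4, 12, 16) = (1, 6, -3).

(1, 6, -3)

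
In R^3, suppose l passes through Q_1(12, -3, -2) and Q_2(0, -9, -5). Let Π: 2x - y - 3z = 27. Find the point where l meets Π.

(4, -7, -4)

A direction vector for l is Q_2 − Q_1 = (-12, -6, -3).
Substitute r = (12, -3, -2) + t(-12, -6, -3) into the plane: 33 + (-9)t = 27, so t = 2/3.
Intersection: (12, -3, -2) + (2/3)·(-12, -6, -3) = (4, -7, -4).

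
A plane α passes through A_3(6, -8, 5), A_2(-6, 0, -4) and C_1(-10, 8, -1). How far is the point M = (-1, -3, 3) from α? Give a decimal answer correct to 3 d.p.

1.353

A_3A_2 = (-12, 8, -9), A_3C_1 = (-16, 16, -6); a normal to α is A_3A_2 × A_3C_1 = (96, 72, -64).
Using A_3: α has equation 96x + 72y - 64z = -320.
n·M − d = (96)·(-1) + (72)·(-3) + (-64)·(3) − (-320) = -184; |n| = √18496.
Distance = |-184| / √18496 = 184/√18496 ≈ 1.353.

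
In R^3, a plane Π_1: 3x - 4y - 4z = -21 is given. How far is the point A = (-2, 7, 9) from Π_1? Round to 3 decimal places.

7.653

n·A − d = (3)·(-2) + (-4)·(7) + (-4)·(9) − (-21) = -49; |n| = √41.
Distance = |-49| / √41 = 49/√41 ≈ 7.653.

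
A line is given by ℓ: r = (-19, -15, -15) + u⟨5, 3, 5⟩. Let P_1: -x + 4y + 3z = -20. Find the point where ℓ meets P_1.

Substitute r = (-19, -15, -15) + t(5, 3, 5) into the plane: -86 + 22t = -20, so t = 3.
Intersection: (-19, -15, -15) + 3·(5, 3, 5) = (-4, -6, 0).

(-4, -6, 0)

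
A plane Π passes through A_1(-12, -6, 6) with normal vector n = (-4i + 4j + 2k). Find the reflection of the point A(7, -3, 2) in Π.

(-9, 13, 10)

Π: n·r = n·A_1 gives -4x + 4y + 2z = 36.
λ = (n·A − d)/|n|² = (-36 − 36)/36 = -2.
Reflection = A − 2λn = (7, -3, 2) − (-4)·(-4, 4, 2) = (-9, 13, 10).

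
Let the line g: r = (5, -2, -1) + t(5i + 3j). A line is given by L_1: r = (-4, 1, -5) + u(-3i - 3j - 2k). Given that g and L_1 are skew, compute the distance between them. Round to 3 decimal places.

Common perpendicular direction n = (5, 3, 0) × (-3, -3, -2) = (-6, 10, -6).
With w = (-4, 1, -5) − (5, -2, -1) = (-9, 3, -4), w · n = 108.
Distance = |w · n| / |n| = |108| / √172 ≈ 8.235.

8.235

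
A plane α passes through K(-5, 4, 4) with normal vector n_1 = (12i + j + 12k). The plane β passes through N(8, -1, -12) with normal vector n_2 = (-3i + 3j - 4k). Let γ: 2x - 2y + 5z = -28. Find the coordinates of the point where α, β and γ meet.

(5, 4, -6)

α: n_1·r = n_1·K gives 12x + y + 12z = -8.
β: n_2·r = n_2·N gives -3x + 3y - 4z = 21.
Solving the 3×3 linear system 12x + y + 12z = -8, -3x + 3y - 4z = 21, 2x - 2y + 5z = -28 (e.g. by elimination or Cramer's rule, determinant = 91) gives (5, 4, -6).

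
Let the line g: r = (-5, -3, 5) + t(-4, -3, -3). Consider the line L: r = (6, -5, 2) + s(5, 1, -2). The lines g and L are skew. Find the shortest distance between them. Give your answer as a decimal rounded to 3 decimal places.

4.142

Common perpendicular direction n = (-4, -3, -3) × (5, 1, -2) = (9, -23, 11).
With w = (6, -5, 2) − (-5, -3, 5) = (11, -2, -3), w · n = 112.
Distance = |w · n| / |n| = |112| / √731 ≈ 4.142.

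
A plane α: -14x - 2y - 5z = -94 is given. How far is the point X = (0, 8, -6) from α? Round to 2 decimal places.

n·X − d = (-14)·(0) + (-2)·(8) + (-5)·(-6) − (-94) = 108; |n| = √225.
Distance = |108| / √225 = 108/√225 ≈ 7.20.

7.20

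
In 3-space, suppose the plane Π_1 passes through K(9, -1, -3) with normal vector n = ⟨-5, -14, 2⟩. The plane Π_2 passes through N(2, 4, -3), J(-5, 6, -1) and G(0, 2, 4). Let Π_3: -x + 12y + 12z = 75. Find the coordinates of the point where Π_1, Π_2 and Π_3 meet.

(-3, 4, 2)

Π_1: n·r = n·K gives -5x - 14y + 2z = -37.
NJ = (-7, 2, 2), NG = (-2, -2, 7); a normal to Π_2 is NJ × NG = (18, 45, 18).
Using N: Π_2 has equation 18x + 45y + 18z = 162.
Solving the 3×3 linear system -5x - 14y + 2z = -37, 18x + 45y + 18z = 162, -x + 12y + 12z = 75 (e.g. by elimination or Cramer's rule, determinant = 2178) gives (-3, 4, 2).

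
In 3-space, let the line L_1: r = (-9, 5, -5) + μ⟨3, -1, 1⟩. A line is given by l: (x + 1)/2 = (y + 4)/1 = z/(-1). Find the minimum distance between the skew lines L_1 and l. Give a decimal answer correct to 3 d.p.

l has direction (2, 1, -1) through (-1, -4, 0).
Common perpendicular direction n = (3, -1, 1) × (2, 1, -1) = (0, 5, 5).
With w = (-1, -4, 0) − (-9, 5, -5) = (8, -9, 5), w · n = -20.
Distance = |w · n| / |n| = |-20| / √50 ≈ 2.828.

2.828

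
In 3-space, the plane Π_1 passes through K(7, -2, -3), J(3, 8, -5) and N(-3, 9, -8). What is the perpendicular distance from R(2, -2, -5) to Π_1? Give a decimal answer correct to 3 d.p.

KJ = (-4, 10, -2), KN = (-10, 11, -5); a normal to Π_1 is KJ × KN = (-28, 0, 56).
Using K: Π_1 has equation -28x + 56z = -364.
n·R − d = (-28)·(2) + (0)·(-2) + (56)·(-5) − (-364) = 28; |n| = √3920.
Distance = |28| / √3920 = 28/√3920 ≈ 0.447.

0.447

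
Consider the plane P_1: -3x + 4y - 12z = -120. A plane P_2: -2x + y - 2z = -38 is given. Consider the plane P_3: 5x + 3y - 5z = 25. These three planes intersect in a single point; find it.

(12, 0, 7)

Solving the 3×3 linear system -3x + 4y - 12z = -120, -2x + y - 2z = -38, 5x + 3y - 5z = 25 (e.g. by elimination or Cramer's rule, determinant = 49) gives (12, 0, 7).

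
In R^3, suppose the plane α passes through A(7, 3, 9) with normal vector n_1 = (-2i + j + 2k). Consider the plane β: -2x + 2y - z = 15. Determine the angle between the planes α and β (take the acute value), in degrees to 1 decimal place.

α: n_1·r = n_1·A gives -2x + y + 2z = 7.
cos θ = |n₁·n₂| / (|n₁||n₂|) = |4| / (√9 · √9).
θ = arccos(0.44444) ≈ 63.6°.

63.6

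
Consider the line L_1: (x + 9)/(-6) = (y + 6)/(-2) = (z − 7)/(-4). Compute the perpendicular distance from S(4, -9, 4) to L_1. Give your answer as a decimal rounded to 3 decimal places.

11.078

L_1 has direction (-6, -2, -4) through (-9, -6, 7).
Taking (-9, -6, 7) on L_1 with direction v = (-6, -2, -4): w = S − (-9, -6, 7) = (13, -3, -3), and w × v = (6, 70, -44).
Distance = |w × v| / |v| = √6872 / √56 ≈ 11.078.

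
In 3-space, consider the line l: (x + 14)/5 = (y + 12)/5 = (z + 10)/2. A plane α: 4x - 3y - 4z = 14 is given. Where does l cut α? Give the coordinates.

l has direction (5, 5, 2) through (-14, -12, -10).
Substitute r = (-14, -12, -10) + t(5, 5, 2) into the plane: 20 + (-3)t = 14, so t = 2.
Intersection: (-14, -12, -10) + 2·(5, 5, 2) = (-4, -2, -6).

(-4, -2, -6)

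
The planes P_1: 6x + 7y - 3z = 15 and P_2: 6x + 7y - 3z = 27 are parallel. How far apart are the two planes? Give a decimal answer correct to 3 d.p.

Same normal n = (6, 7, -3) with |n| = √94; distance = |15 − 27| / |n| = 12/√94 ≈ 1.238.

1.238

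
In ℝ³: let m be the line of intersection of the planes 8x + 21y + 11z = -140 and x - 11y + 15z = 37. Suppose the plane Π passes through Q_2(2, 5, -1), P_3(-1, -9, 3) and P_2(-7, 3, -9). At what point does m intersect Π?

Direction of m: (8, 21, 11) × (1, -11, 15) = (436, -109, -109).
A point on m: solving the two plane equations with x = 9 gives (9, -8, -4).
Q_2P_3 = (-3, -14, 4), Q_2P_2 = (-9, -2, -8); a normal to Π is Q_2P_3 × Q_2P_2 = (120, -60, -120).
Using Q_2: Π has equation 120x - 60y - 120z = 60.
Substitute r = (9, -8, -4) + t(436, -109, -109) into the plane: 2040 + 71940t = 60, so t = -3/109.
Intersection: (9, -8, -4) + (-3/109)·(436, -109, -109) = (-3, -5, -1).

(-3, -5, -1)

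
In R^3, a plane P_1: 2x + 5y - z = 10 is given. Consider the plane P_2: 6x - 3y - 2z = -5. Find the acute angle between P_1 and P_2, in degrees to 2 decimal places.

cos θ = |n₁·n₂| / (|n₁||n₂|) = |-1| / (√30 · √49).
θ = arccos(0.02608) ≈ 88.51°.

88.51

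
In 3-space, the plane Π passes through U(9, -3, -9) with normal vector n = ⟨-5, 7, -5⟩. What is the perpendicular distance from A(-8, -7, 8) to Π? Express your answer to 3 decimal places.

Π: n·r = n·U gives -5x + 7y - 5z = -21.
n·A − d = (-5)·(-8) + (7)·(-7) + (-5)·(8) − (-21) = -28; |n| = √99.
Distance = |-28| / √99 = 28/√99 ≈ 2.814.

2.814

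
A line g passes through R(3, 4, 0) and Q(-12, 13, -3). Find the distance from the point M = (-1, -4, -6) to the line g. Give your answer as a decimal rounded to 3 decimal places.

A direction vector for g is Q − R = (-15, 9, -3).
Taking (3, 4, 0) on g with direction v = (-15, 9, -3): w = M − (3, 4, 0) = (-4, -8, -6), and w × v = (78, 78, -156).
Distance = |w × v| / |v| = √36504 / √315 ≈ 10.765.

10.765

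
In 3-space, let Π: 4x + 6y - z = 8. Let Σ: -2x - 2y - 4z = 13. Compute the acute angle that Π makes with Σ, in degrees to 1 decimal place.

cos θ = |n₁·n₂| / (|n₁||n₂|) = |-16| / (√53 · √24).
θ = arccos(0.44862) ≈ 63.3°.

63.3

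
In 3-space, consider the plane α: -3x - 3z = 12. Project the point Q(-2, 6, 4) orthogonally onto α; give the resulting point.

(-5, 6, 1)

Foot = Q − λn with λ = (n·Q − d)/|n|² = (-6 − 12)/18 = -1.
Foot = (-2, 6, 4) − (-1)·(-3, 0, -3) = (-5, 6, 1).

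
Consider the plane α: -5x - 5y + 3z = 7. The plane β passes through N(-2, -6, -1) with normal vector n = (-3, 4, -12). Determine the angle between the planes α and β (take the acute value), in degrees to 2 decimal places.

β: n·r = n·N gives -3x + 4y - 12z = -6.
cos θ = |n₁·n₂| / (|n₁||n₂|) = |-41| / (√59 · √169).
θ = arccos(0.41060) ≈ 65.76°.

65.76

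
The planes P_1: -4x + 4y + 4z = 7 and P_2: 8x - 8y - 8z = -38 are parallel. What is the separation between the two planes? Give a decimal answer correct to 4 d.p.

Rescale P_2 by 1/(-2): -4x + 4y + 4z = 19. Then distance = |7 − 19| / √48 ≈ 1.7321.

1.7321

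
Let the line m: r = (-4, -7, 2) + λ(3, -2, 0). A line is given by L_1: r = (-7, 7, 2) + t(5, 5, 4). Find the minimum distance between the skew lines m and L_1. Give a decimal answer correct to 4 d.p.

4.9893

Common perpendicular direction n = (3, -2, 0) × (5, 5, 4) = (-8, -12, 25).
With w = (-7, 7, 2) − (-4, -7, 2) = (-3, 14, 0), w · n = -144.
Distance = |w · n| / |n| = |-144| / √833 ≈ 4.9893.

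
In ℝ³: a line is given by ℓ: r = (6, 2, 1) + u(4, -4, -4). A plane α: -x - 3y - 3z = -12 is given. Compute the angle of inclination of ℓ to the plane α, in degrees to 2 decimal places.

sin θ = |n·v| / (|n||v|) = |20| / (√19 · √48) = 0.66227.
θ ≈ 41.47°.

41.47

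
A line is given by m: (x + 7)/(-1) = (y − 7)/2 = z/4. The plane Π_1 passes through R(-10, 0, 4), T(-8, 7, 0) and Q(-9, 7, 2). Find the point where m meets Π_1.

m has direction (-1, 2, 4) through (-7, 7, 0).
RT = (2, 7, -4), RQ = (1, 7, -2); a normal to Π_1 is RT × RQ = (14, 0, 7).
Using R: Π_1 has equation 14x + 7z = -112.
Substitute r = (-7, 7, 0) + t(-1, 2, 4) into the plane: -98 + 14t = -112, so t = -1.
Intersection: (-7, 7, 0) + (-1)·(-1, 2, 4) = (-6, 5, -4).

(-6, 5, -4)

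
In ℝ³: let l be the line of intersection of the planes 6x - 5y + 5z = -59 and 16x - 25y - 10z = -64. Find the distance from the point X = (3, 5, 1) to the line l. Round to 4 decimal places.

Direction of l: (6, -5, 5) × (16, -25, -10) = (175, 140, -70).
A point on l: solving the two plane equations with x = -4 gives (-4, 2, -5).
Taking (-4, 2, -5) on l with direction v = (175, 140, -70): w = X − (-4, 2, -5) = (7, 3, 6), and w × v = (-1050, 1540, 455).
Distance = |w × v| / |v| = √3681125 / √55125 ≈ 8.1718.

8.1718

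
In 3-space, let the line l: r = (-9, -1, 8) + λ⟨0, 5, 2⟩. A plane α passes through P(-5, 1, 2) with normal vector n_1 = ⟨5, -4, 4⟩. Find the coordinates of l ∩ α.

(-9, 4, 10)

α: n_1·r = n_1·P gives 5x - 4y + 4z = -21.
Substitute r = (-9, -1, 8) + t(0, 5, 2) into the plane: -9 + (-12)t = -21, so t = 1.
Intersection: (-9, -1, 8) + 1·(0, 5, 2) = (-9, 4, 10).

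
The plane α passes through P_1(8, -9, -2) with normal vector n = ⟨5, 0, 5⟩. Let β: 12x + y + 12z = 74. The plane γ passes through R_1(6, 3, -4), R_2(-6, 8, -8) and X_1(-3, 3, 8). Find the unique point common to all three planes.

α: n·r = n·P_1 gives 5x + 5z = 30.
R_1R_2 = (-12, 5, -4), R_1X_1 = (-9, 0, 12); a normal to γ is R_1R_2 × R_1X_1 = (60, 180, 45).
Using R_1: γ has equation 60x + 180y + 45z = 720.
Solving the 3×3 linear system 5x + 5z = 30, 12x + y + 12z = 74, 60x + 180y + 45z = 720 (e.g. by elimination or Cramer's rule, determinant = -75) gives (6, 2, 0).

(6, 2, 0)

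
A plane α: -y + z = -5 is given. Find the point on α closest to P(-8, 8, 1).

Foot = P − λn with λ = (n·P − d)/|n|² = (-7 − (-5))/2 = -1.
Foot = (-8, 8, 1) − (-1)·(0, -1, 1) = (-8, 7, 2).

(-8, 7, 2)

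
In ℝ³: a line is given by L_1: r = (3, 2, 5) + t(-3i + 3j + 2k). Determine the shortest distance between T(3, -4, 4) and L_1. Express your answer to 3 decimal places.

4.338

Taking (3, 2, 5) on L_1 with direction v = (-3, 3, 2): w = T − (3, 2, 5) = (0, -6, -1), and w × v = (-9, 3, -18).
Distance = |w × v| / |v| = √414 / √22 ≈ 4.338.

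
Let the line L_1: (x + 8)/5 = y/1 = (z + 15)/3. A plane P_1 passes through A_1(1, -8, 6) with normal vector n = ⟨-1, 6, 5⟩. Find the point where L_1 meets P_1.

(7, 3, -6)

L_1 has direction (5, 1, 3) through (-8, 0, -15).
P_1: n·r = n·A_1 gives -x + 6y + 5z = -19.
Substitute r = (-8, 0, -15) + t(5, 1, 3) into the plane: -67 + 16t = -19, so t = 3.
Intersection: (-8, 0, -15) + 3·(5, 1, 3) = (7, 3, -6).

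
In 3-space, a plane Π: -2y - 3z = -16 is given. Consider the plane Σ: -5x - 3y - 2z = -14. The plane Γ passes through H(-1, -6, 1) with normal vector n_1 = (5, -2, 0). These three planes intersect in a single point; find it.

(1, -1, 6)

Γ: n_1·r = n_1·H gives 5x - 2y = 7.
Solving the 3×3 linear system -2y - 3z = -16, -5x - 3y - 2z = -14, 5x - 2y = 7 (e.g. by elimination or Cramer's rule, determinant = -55) gives (1, -1, 6).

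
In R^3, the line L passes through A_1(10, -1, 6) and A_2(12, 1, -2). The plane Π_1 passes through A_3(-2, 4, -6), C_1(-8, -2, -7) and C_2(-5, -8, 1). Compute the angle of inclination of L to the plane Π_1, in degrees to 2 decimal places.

36.75

A direction vector for L is A_2 − A_1 = (2, 2, -8).
A_3C_1 = (-6, -6, -1), A_3C_2 = (-3, -12, 7); a normal to Π_1 is A_3C_1 × A_3C_2 = (-54, 45, 54).
Using A_3: Π_1 has equation -54x + 45y + 54z = -36.
sin θ = |n·v| / (|n||v|) = |-450| / (√7857 · √72) = 0.59830.
θ ≈ 36.75°.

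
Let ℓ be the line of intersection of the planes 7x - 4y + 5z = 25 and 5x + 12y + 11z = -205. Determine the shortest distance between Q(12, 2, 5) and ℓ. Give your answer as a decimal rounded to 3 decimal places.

20.402

Direction of ℓ: (7, -4, 5) × (5, 12, 11) = (-104, -52, 104).
A point on ℓ: solving the two plane equations with x = 5 gives (5, -10, -10).
Taking (5, -10, -10) on ℓ with direction v = (-104, -52, 104): w = Q − (5, -10, -10) = (7, 12, 15), and w × v = (2028, -2288, 884).
Distance = |w × v| / |v| = √10129184 / √24336 ≈ 20.402.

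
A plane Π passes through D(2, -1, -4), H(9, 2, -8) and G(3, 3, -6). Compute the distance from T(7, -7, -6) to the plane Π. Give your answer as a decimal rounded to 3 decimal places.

DH = (7, 3, -4), DG = (1, 4, -2); a normal to Π is DH × DG = (10, 10, 25).
Using D: Π has equation 10x + 10y + 25z = -90.
n·T − d = (10)·(7) + (10)·(-7) + (25)·(-6) − (-90) = -60; |n| = √825.
Distance = |-60| / √825 = 60/√825 ≈ 2.089.

2.089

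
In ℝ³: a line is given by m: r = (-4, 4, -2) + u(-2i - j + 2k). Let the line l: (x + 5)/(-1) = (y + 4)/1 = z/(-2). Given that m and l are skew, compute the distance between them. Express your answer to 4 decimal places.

6.2610

l has direction (-1, 1, -2) through (-5, -4, 0).
Common perpendicular direction n = (-2, -1, 2) × (-1, 1, -2) = (0, -6, -3).
With w = (-5, -4, 0) − (-4, 4, -2) = (-1, -8, 2), w · n = 42.
Distance = |w · n| / |n| = |42| / √45 ≈ 6.2610.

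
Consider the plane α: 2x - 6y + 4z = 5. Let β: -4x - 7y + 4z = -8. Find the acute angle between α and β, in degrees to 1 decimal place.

cos θ = |n₁·n₂| / (|n₁||n₂|) = |50| / (√56 · √81).
θ = arccos(0.74239) ≈ 42.1°.

42.1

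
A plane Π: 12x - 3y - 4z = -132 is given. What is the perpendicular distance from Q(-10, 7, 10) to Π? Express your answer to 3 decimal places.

3.769

n·Q − d = (12)·(-10) + (-3)·(7) + (-4)·(10) − (-132) = -49; |n| = √169.
Distance = |-49| / √169 = 49/√169 ≈ 3.769.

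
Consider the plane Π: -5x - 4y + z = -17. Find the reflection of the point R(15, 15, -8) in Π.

(-15, -9, -2)

λ = (n·R − d)/|n|² = (-143 − (-17))/42 = -3.
Reflection = R − 2λn = (15, 15, -8) − (-6)·(-5, -4, 1) = (-15, -9, -2).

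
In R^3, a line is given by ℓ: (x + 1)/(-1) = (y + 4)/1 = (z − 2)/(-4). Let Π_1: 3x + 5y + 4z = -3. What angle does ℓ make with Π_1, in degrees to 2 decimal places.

ℓ has direction (-1, 1, -4) through (-1, -4, 2).
sin θ = |n·v| / (|n||v|) = |-14| / (√50 · √18) = 0.46667.
θ ≈ 27.82°.

27.82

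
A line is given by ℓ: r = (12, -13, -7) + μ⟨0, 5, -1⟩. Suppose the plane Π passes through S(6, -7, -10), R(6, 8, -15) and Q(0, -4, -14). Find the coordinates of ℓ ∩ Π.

(12, 2, -10)

SR = (0, 15, -5), SQ = (-6, 3, -4); a normal to Π is SR × SQ = (-45, 30, 90).
Using S: Π has equation -45x + 30y + 90z = -1380.
Substitute r = (12, -13, -7) + t(0, 5, -1) into the plane: -1560 + 60t = -1380, so t = 3.
Intersection: (12, -13, -7) + 3·(0, 5, -1) = (12, 2, -10).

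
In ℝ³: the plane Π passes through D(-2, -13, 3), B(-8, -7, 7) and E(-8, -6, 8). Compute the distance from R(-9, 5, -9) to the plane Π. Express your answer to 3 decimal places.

DB = (-6, 6, 4), DE = (-6, 7, 5); a normal to Π is DB × DE = (2, 6, -6).
Using D: Π has equation 2x + 6y - 6z = -100.
n·R − d = (2)·(-9) + (6)·(5) + (-6)·(-9) − (-100) = 166; |n| = √76.
Distance = |166| / √76 = 166/√76 ≈ 19.042.

19.042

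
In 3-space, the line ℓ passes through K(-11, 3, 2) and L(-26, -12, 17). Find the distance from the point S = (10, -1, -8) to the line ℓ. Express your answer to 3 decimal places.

17.720

A direction vector for ℓ is L − K = (-15, -15, 15).
Taking (-11, 3, 2) on ℓ with direction v = (-15, -15, 15): w = S − (-11, 3, 2) = (21, -4, -10), and w × v = (-210, -165, -375).
Distance = |w × v| / |v| = √211950 / √675 ≈ 17.720.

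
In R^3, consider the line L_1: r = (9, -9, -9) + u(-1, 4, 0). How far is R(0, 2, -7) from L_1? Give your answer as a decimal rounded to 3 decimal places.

Taking (9, -9, -9) on L_1 with direction v = (-1, 4, 0): w = R − (9, -9, -9) = (-9, 11, 2), and w × v = (-8, -2, -25).
Distance = |w × v| / |v| = √693 / √17 ≈ 6.385.

6.385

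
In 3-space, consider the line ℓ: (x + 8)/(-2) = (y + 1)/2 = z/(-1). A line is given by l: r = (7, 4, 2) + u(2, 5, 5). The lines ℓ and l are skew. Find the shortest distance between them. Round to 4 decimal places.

10.7616

ℓ has direction (-2, 2, -1) through (-8, -1, 0).
Common perpendicular direction n = (-2, 2, -1) × (2, 5, 5) = (15, 8, -14).
With w = (7, 4, 2) − (-8, -1, 0) = (15, 5, 2), w · n = 237.
Distance = |w · n| / |n| = |237| / √485 ≈ 10.7616.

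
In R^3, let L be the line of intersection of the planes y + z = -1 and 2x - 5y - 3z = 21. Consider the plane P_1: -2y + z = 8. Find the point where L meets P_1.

(6, -3, 2)

Direction of L: (0, 1, 1) × (2, -5, -3) = (2, 2, -2).
A point on L: solving the two plane equations with x = 2 gives (2, -7, 6).
Substitute r = (2, -7, 6) + t(2, 2, -2) into the plane: 20 + (-6)t = 8, so t = 2.
Intersection: (2, -7, 6) + 2·(2, 2, -2) = (6, -3, 2).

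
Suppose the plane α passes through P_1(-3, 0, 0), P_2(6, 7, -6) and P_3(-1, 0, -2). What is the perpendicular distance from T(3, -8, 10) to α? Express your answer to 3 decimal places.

13.148

P_1P_2 = (9, 7, -6), P_1P_3 = (2, 0, -2); a normal to α is P_1P_2 × P_1P_3 = (-14, 6, -14).
Using P_1: α has equation -14x + 6y - 14z = 42.
n·T − d = (-14)·(3) + (6)·(-8) + (-14)·(10) − 42 = -272; |n| = √428.
Distance = |-272| / √428 = 272/√428 ≈ 13.148.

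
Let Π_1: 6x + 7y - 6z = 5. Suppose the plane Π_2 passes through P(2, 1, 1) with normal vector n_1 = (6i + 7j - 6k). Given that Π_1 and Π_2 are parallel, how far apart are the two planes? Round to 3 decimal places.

Π_2: n_1·r = n_1·P gives 6x + 7y - 6z = 13.
Same normal n = (6, 7, -6) with |n| = √121; distance = |5 − 13| / |n| = 8/√121 ≈ 0.727.

0.727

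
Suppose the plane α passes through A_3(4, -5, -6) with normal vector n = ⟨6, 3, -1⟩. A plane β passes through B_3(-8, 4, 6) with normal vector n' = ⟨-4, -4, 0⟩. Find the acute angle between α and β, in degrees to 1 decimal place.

20.2

α: n·r = n·A_3 gives 6x + 3y - z = 15.
β: n'·r = n'·B_3 gives -4x - 4y = 16.
cos θ = |n₁·n₂| / (|n₁||n₂|) = |-36| / (√46 · √32).
θ = arccos(0.93831) ≈ 20.2°.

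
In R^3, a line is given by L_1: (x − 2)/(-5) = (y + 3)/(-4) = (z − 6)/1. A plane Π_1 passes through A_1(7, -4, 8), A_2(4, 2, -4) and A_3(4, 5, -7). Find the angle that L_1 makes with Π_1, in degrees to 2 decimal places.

L_1 has direction (-5, -4, 1) through (2, -3, 6).
A_1A_2 = (-3, 6, -12), A_1A_3 = (-3, 9, -15); a normal to Π_1 is A_1A_2 × A_1A_3 = (18, -9, -9).
Using A_1: Π_1 has equation 18x - 9y - 9z = 90.
sin θ = |n·v| / (|n||v|) = |-63| / (√486 · √42) = 0.44096.
θ ≈ 26.17°.

26.17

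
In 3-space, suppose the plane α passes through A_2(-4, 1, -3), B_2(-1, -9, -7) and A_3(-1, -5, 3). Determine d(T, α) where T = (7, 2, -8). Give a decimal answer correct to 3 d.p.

A_2B_2 = (3, -10, -4), A_2A_3 = (3, -6, 6); a normal to α is A_2B_2 × A_2A_3 = (-84, -30, 12).
Using A_2: α has equation -84x - 30y + 12z = 270.
n·T − d = (-84)·(7) + (-30)·(2) + (12)·(-8) − 270 = -1014; |n| = √8100.
Distance = |-1014| / √8100 = 1014/√8100 ≈ 11.267.

11.267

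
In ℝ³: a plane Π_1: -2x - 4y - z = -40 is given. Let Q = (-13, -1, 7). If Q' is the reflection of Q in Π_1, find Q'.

λ = (n·Q − d)/|n|² = (23 − (-40))/21 = 3.
Reflection = Q − 2λn = (-13, -1, 7) − 6·(-2, -4, -1) = (-1, 23, 13).

(-1, 23, 13)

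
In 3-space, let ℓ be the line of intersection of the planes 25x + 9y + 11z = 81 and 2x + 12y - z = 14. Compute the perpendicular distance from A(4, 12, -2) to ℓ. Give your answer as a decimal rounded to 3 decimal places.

Direction of ℓ: (25, 9, 11) × (2, 12, -1) = (-141, 47, 282).
A point on ℓ: solving the two plane equations with x = 8 gives (8, -1, -10).
Taking (8, -1, -10) on ℓ with direction v = (-141, 47, 282): w = A − (8, -1, -10) = (-4, 13, 8), and w × v = (3290, 0, 1645).
Distance = |w × v| / |v| = √13530125 / √101614 ≈ 11.539.

11.539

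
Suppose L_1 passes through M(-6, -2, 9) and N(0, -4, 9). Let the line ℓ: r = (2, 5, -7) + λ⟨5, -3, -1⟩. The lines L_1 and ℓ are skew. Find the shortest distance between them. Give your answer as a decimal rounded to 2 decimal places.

A direction vector for L_1 is N − M = (6, -2, 0).
Common perpendicular direction n = (6, -2, 0) × (5, -3, -1) = (2, 6, -8).
With w = (2, 5, -7) − (-6, -2, 9) = (8, 7, -16), w · n = 186.
Distance = |w · n| / |n| = |186| / √104 ≈ 18.24.

18.24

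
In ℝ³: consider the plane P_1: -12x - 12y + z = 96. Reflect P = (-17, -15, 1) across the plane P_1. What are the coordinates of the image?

λ = (n·P − d)/|n|² = (385 − 96)/289 = 1.
Reflection = P − 2λn = (-17, -15, 1) − 2·(-12, -12, 1) = (7, 9, -1).

(7, 9, -1)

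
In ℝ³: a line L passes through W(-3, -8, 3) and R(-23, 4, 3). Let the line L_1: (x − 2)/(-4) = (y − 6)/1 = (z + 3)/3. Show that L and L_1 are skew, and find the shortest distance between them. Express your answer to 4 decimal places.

11.3049

A direction vector for L is R − W = (-20, 12, 0).
L_1 has direction (-4, 1, 3) through (2, 6, -3).
Common perpendicular direction n = (-20, 12, 0) × (-4, 1, 3) = (36, 60, 28).
With w = (2, 6, -3) − (-3, -8, 3) = (5, 14, -6), w · n = 852.
Since n ≠ 0 the lines are not parallel, and w · n = 852 ≠ 0 so they do not intersect; hence they are skew.
Distance = |w · n| / |n| = |852| / √5680 ≈ 11.3049.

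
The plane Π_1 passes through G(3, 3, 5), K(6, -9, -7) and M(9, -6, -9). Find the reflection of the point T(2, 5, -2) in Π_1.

GK = (3, -12, -12), GM = (6, -9, -14); a normal to Π_1 is GK × GM = (60, -30, 45).
Using G: Π_1 has equation 60x - 30y + 45z = 315.
λ = (n·T − d)/|n|² = (-120 − 315)/6525 = -1/15.
Reflection = T − 2λn = (2, 5, -2) − (-2/15)·(60, -30, 45) = (10, 1, 4).

(10, 1, 4)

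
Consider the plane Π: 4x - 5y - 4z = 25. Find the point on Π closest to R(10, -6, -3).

Foot = R − λn with λ = (n·R − d)/|n|² = (82 − 25)/57 = 1.
Foot = (10, -6, -3) − 1·(4, -5, -4) = (6, -1, 1).

(6, -1, 1)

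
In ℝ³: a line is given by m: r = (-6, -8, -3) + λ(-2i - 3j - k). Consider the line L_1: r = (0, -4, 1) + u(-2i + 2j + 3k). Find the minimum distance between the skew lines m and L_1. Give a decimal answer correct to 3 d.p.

Common perpendicular direction n = (-2, -3, -1) × (-2, 2, 3) = (-7, 8, -10).
With w = (0, -4, 1) − (-6, -8, -3) = (6, 4, 4), w · n = -50.
Distance = |w · n| / |n| = |-50| / √213 ≈ 3.426.

3.426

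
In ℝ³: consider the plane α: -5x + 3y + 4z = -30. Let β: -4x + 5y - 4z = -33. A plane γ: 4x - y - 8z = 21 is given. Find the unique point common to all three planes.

Solving the 3×3 linear system -5x + 3y + 4z = -30, -4x + 5y - 4z = -33, 4x - y - 8z = 21 (e.g. by elimination or Cramer's rule, determinant = 12) gives (-1, -9, -2).

(-1, -9, -2)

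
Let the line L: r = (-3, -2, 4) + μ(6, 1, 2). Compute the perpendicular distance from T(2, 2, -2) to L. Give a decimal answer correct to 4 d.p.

8.0743

Taking (-3, -2, 4) on L with direction v = (6, 1, 2): w = T − (-3, -2, 4) = (5, 4, -6), and w × v = (14, -46, -19).
Distance = |w × v| / |v| = √2673 / √41 ≈ 8.0743.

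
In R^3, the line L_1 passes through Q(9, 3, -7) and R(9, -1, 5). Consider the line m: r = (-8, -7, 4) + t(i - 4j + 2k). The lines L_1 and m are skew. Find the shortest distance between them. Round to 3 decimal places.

A direction vector for L_1 is R − Q = (0, -4, 12).
Common perpendicular direction n = (0, -4, 12) × (1, -4, 2) = (40, 12, 4).
With w = (-8, -7, 4) − (9, 3, -7) = (-17, -10, 11), w · n = -756.
Distance = |w · n| / |n| = |-756| / √1760 ≈ 18.020.

18.020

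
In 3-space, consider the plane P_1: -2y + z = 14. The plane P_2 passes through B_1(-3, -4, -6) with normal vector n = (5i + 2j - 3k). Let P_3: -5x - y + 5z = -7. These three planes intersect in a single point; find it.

(1, -8, -2)

P_2: n·r = n·B_1 gives 5x + 2y - 3z = -5.
Solving the 3×3 linear system -2y + z = 14, 5x + 2y - 3z = -5, -5x - y + 5z = -7 (e.g. by elimination or Cramer's rule, determinant = 25) gives (1, -8, -2).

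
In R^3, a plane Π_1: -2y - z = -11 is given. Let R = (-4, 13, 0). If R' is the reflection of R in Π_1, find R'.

(-4, 1, -6)

λ = (n·R − d)/|n|² = (-26 − (-11))/5 = -3.
Reflection = R − 2λn = (-4, 13, 0) − (-6)·(0, -2, -1) = (-4, 1, -6).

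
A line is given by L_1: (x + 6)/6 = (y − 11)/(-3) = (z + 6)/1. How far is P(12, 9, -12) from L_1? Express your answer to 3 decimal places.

L_1 has direction (6, -3, 1) through (-6, 11, -6).
Taking (-6, 11, -6) on L_1 with direction v = (6, -3, 1): w = P − (-6, 11, -6) = (18, -2, -6), and w × v = (-20, -54, -42).
Distance = |w × v| / |v| = √5080 / √46 ≈ 10.509.

10.509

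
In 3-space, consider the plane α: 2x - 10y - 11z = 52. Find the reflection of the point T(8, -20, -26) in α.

(0, 20, 18)

λ = (n·T − d)/|n|² = (502 − 52)/225 = 2.
Reflection = T − 2λn = (8, -20, -26) − 4·(2, -10, -11) = (0, 20, 18).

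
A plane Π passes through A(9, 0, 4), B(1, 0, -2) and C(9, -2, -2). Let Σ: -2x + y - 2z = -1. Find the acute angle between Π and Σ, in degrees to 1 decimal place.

69.0

AB = (-8, 0, -6), AC = (0, -2, -6); a normal to Π is AB × AC = (-12, -48, 16).
Using A: Π has equation -12x - 48y + 16z = -44.
cos θ = |n₁·n₂| / (|n₁||n₂|) = |-56| / (√2704 · √9).
θ = arccos(0.35897) ≈ 69.0°.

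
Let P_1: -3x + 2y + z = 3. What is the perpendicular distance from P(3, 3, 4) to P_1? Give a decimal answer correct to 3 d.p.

0.535

n·P − d = (-3)·(3) + (2)·(3) + (1)·(4) − 3 = -2; |n| = √14.
Distance = |-2| / √14 = 2/√14 ≈ 0.535.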